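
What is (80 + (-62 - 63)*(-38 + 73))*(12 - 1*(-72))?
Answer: -360780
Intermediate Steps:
(80 + (-62 - 63)*(-38 + 73))*(12 - 1*(-72)) = (80 - 125*35)*(12 + 72) = (80 - 4375)*84 = -4295*84 = -360780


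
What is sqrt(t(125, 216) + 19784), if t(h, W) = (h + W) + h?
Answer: 45*sqrt(10) ≈ 142.30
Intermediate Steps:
t(h, W) = W + 2*h (t(h, W) = (W + h) + h = W + 2*h)
sqrt(t(125, 216) + 19784) = sqrt((216 + 2*125) + 19784) = sqrt((216 + 250) + 19784) = sqrt(466 + 19784) = sqrt(20250) = 45*sqrt(10)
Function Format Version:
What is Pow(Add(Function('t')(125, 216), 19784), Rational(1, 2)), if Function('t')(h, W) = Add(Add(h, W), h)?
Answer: Mul(45, Pow(10, Rational(1, 2))) ≈ 142.30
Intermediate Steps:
Function('t')(h, W) = Add(W, Mul(2, h)) (Function('t')(h, W) = Add(Add(W, h), h) = Add(W, Mul(2, h)))
Pow(Add(Function('t')(125, 216), 19784), Rational(1, 2)) = Pow(Add(Add(216, Mul(2, 125)), 19784), Rational(1, 2)) = Pow(Add(Add(216, 250), 19784), Rational(1, 2)) = Pow(Add(466, 19784), Rational(1, 2)) = Pow(20250, Rational(1, 2)) = Mul(45, Pow(10, Rational(1, 2)))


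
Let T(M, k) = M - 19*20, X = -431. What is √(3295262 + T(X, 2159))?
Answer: √3294451 ≈ 1815.1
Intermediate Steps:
T(M, k) = -380 + M (T(M, k) = M - 380 = -380 + M)
√(3295262 + T(X, 2159)) = √(3295262 + (-380 - 431)) = √(3295262 - 811) = √3294451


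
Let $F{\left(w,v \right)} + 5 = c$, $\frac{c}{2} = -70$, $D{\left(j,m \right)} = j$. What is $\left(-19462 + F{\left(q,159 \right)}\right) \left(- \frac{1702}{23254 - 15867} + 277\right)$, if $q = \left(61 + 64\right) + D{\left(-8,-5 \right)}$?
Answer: $- \frac{40086452679}{7387} \approx -5.4266 \cdot 10^{6}$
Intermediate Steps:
$c = -140$ ($c = 2 \left(-70\right) = -140$)
$q = 117$ ($q = \left(61 + 64\right) - 8 = 125 - 8 = 117$)
$F{\left(w,v \right)} = -145$ ($F{\left(w,v \right)} = -5 - 140 = -145$)
$\left(-19462 + F{\left(q,159 \right)}\right) \left(- \frac{1702}{23254 - 15867} + 277\right) = \left(-19462 - 145\right) \left(- \frac{1702}{23254 - 15867} + 277\right) = - 19607 \left(- \frac{1702}{7387} + 277\right) = \left(-19607\right) \frac{2044497}{7387} = - \frac{40086452679}{7387}$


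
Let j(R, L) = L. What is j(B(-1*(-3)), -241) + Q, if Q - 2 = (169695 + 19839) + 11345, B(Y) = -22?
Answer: 200640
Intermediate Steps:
Q = 200881 (Q = 2 + ((169695 + 19839) + 11345) = 2 + (189534 + 11345) = 2 + 200879 = 200881)
j(B(-1*(-3)), -241) + Q = -241 + 200881 = 200640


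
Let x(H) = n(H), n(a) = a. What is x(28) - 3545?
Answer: -3517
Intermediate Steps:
x(H) = H
x(28) - 3545 = 28 - 3545 = -3517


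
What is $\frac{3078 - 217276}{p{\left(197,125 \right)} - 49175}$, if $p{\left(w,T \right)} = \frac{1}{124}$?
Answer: $\frac{26560552}{6097699} \approx 4.3558$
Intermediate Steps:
$p{\left(w,T \right)} = \frac{1}{124}$
$\frac{3078 - 217276}{p{\left(197,125 \right)} - 49175} = \frac{3078 - 217276}{\frac{1}{124} - 49175} = - \frac{214198}{- \frac{6097699}{124}} = \left(-214198\right) \left(- \frac{124}{6097699}\right) = \frac{26560552}{6097699}$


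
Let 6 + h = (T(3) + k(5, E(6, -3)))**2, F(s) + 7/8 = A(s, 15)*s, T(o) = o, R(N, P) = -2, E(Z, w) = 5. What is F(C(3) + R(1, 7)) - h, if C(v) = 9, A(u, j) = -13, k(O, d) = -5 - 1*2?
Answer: -815/8 ≈ -101.88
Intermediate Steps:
k(O, d) = -7 (k(O, d) = -5 - 2 = -7)
F(s) = -7/8 - 13*s
h = 10 (h = -6 + (3 - 7)**2 = -6 + (-4)**2 = -6 + 16 = 10)
F(C(3) + R(1, 7)) - h = (-7/8 - 13*(9 - 2)) - 1*10 = (-7/8 - 13*7) - 10 = (-7/8 - 91) - 10 = -735/8 - 10 = -815/8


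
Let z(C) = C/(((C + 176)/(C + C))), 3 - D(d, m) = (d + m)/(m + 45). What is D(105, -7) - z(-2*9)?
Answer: -5524/1501 ≈ -3.6802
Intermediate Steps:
D(d, m) = 3 - (d + m)/(45 + m) (D(d, m) = 3 - (d + m)/(m + 45) = 3 - (d + m)/(45 + m))
z(C) = 2*C²/(176 + C) (z(C) = C/(((176 + C)/((2*C)))) = C/(((176 + C)*(1/(2*C)))) = C/(((176 + C)/(2*C))) = C*(2*C/(176 + C)) = 2*C²/(176 + C))
D(105, -7) - z(-2*9) = (135 - 1*105 + 2*(-7))/(45 - 7) - 2*(-2*9)²/(176 - 2*9) = (135 - 105 - 14)/38 - 2*(-18)²/(176 - 18) = (1/38)*16 - 2*324/158 = 8/19 - 2*324/158 = 8/19 - 1*324/79 = 8/19 - 324/79 = -5524/1501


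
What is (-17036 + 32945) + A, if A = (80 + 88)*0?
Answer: 15909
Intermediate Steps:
A = 0 (A = 168*0 = 0)
(-17036 + 32945) + A = (-17036 + 32945) + 0 = 15909 + 0 = 15909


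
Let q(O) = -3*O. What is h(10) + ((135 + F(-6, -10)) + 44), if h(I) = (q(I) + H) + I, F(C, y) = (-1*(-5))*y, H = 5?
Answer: 114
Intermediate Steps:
F(C, y) = 5*y
h(I) = 5 - 2*I (h(I) = (-3*I + 5) + I = (5 - 3*I) + I = 5 - 2*I)
h(10) + ((135 + F(-6, -10)) + 44) = (5 - 2*10) + ((135 + 5*(-10)) + 44) = (5 - 20) + ((135 - 50) + 44) = -15 + (85 + 44) = -15 + 129 = 114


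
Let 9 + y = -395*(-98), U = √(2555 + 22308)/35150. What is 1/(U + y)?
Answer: 47815956272500/1850525323701997637 - 808450*√47/1850525323701997637 ≈ 2.5839e-5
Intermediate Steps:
U = 23*√47/35150 (U = √24863*(1/35150) = (23*√47)*(1/35150) = 23*√47/35150 ≈ 0.0044859)
y = 38701 (y = -9 - 395*(-98) = -9 + 38710 = 38701)
1/(U + y) = 1/(23*√47/35150 + 38701) = 1/(38701 + 23*√47/35150)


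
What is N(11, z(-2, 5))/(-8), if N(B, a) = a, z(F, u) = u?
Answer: -5/8 ≈ -0.62500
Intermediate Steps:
N(11, z(-2, 5))/(-8) = 5/(-8) = -1/8*5 = -5/8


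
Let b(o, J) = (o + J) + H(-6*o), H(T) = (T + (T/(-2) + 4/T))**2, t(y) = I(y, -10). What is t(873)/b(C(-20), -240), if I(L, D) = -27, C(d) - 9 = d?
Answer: -29403/916942 ≈ -0.032066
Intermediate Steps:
C(d) = 9 + d
t(y) = -27
H(T) = (T/2 + 4/T)**2 (H(T) = (T + (T*(-1/2) + 4/T))**2 = (T + (-T/2 + 4/T))**2 = (T + (4/T - T/2))**2 = (T/2 + 4/T)**2)
b(o, J) = J + o + (8 + 36*o**2)**2/(144*o**2) (b(o, J) = (o + J) + (8 + (-6*o)**2)**2/(4*(-6*o)**2) = (J + o) + (1/(36*o**2))*(8 + 36*o**2)**2/4 = (J + o) + (8 + 36*o**2)**2/(144*o**2) = J + o + (8 + 36*o**2)**2/(144*o**2))
t(873)/b(C(-20), -240) = -27/(-240 + (9 - 20) + (2 + 9*(9 - 20)**2)**2/(9*(9 - 20)**2)) = -27/(-240 - 11 + (1/9)*(2 + 9*(-11)**2)**2/(-11)**2) = -27/(-240 - 11 + (1/9)*(1/121)*(2 + 9*121)**2) = -27/(-240 - 11 + (1/9)*(1/121)*(2 + 1089)**2) = -27/(-240 - 11 + (1/9)*(1/121)*1091**2) = -27/(-240 - 11 + (1/9)*(1/121)*1190281) = -27/(-240 - 11 + 1190281/1089) = -27/916942/1089 = -27*1089/916942 = -29403/916942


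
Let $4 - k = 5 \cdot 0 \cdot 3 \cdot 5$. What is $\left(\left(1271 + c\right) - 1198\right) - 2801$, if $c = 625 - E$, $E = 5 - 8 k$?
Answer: $-2076$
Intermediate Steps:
$k = 4$ ($k = 4 - 5 \cdot 0 \cdot 3 \cdot 5 = 4 - 5 \cdot 0 \cdot 5 = 4 - 0 \cdot 5 = 4 - 0 = 4 + 0 = 4$)
$E = -27$ ($E = 5 - 32 = -27$)
$c = 652$ ($c = 625 - -27 = 625 + 27 = 652$)
$\left(\left(1271 + c\right) - 1198\right) - 2801 = \left(\left(1271 + 652\right) - 1198\right) - 2801 = \left(1923 - 1198\right) - 2801 = 725 - 2801 = -2076$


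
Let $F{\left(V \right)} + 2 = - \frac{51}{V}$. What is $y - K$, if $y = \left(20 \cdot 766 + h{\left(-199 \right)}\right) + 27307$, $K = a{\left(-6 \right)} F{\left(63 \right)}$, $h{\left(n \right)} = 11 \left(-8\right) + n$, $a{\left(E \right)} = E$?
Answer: $\frac{296262}{7} \approx 42323.0$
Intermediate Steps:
$F{\left(V \right)} = -2 - \frac{51}{V}$
$h{\left(n \right)} = -88 + n$
$K = \frac{118}{7}$ ($K = - 6 \left(-2 - \frac{51}{63}\right) = - 6 \left(-2 - \frac{17}{21}\right) = \left(-6\right) \left(- \frac{59}{21}\right) = \frac{118}{7} \approx 16.857$)
$y = 42340$ ($y = \left(20 \cdot 766 - 287\right) + 27307 = \left(15320 - 287\right) + 27307 = 15033 + 27307 = 42340$)
$y - K = 42340 - \frac{118}{7} = \frac{296262}{7}$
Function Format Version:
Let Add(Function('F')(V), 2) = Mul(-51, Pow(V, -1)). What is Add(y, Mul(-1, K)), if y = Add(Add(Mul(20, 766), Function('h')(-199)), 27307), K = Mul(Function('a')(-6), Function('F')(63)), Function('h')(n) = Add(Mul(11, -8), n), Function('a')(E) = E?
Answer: Rational(296262, 7) ≈ 42323.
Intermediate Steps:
Function('F')(V) = Add(-2, Mul(-51, Pow(V, -1)))
Function('h')(n) = Add(-88, n)
K = Rational(118, 7) (K = Mul(-6, Add(-2, Mul(-51, Pow(63, -1)))) = Mul(-6, Add(-2, Mul(-51, Rational(1, 63)))) = Mul(-6, Add(-2, Rational(-17, 21))) = Mul(-6, Rational(-59, 21)) = Rational(118, 7) ≈ 16.857)
y = 42340 (y = Add(Add(Mul(20, 766), Add(-88, -199)), 27307) = Add(Add(15320, -287), 27307) = Add(15033, 27307) = 42340)
Add(y, Mul(-1, K)) = Add(42340, Mul(-1, Rational(118, 7))) = Add(42340, Rational(-118, 7)) = Rational(296262, 7)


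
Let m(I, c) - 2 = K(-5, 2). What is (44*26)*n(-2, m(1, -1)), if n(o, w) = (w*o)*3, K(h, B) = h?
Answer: 20592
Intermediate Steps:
m(I, c) = -3 (m(I, c) = 2 - 5 = -3)
n(o, w) = 3*o*w (n(o, w) = (o*w)*3 = 3*o*w)
(44*26)*n(-2, m(1, -1)) = (44*26)*(3*(-2)*(-3)) = 1144*18 = 20592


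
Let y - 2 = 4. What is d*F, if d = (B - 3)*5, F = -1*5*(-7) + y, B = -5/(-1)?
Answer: 410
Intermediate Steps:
B = 5 (B = -5*(-1) = 5)
y = 6 (y = 2 + 4 = 6)
F = 41 (F = -1*5*(-7) + 6 = -5*(-7) + 6 = 35 + 6 = 41)
d = 10 (d = (5 - 3)*5 = 2*5 = 10)
d*F = 10*41 = 410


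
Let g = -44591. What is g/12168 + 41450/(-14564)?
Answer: -288446731/44303688 ≈ -6.5107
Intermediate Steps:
g/12168 + 41450/(-14564) = -44591/12168 + 41450/(-14564) = -44591*1/12168 + 41450*(-1/14564) = -44591/12168 - 20725/7282 = -288446731/44303688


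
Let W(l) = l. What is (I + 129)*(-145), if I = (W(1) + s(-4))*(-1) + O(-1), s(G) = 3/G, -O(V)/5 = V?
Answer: -77575/4 ≈ -19394.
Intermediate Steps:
O(V) = -5*V
I = 19/4 (I = (1 + 3/(-4))*(-1) - 5*(-1) = (1 + 3*(-¼))*(-1) + 5 = (1 - ¾)*(-1) + 5 = (¼)*(-1) + 5 = -¼ + 5 = 19/4 ≈ 4.7500)
(I + 129)*(-145) = (19/4 + 129)*(-145) = (535/4)*(-145) = -77575/4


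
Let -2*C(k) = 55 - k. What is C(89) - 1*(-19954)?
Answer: 19971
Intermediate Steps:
C(k) = -55/2 + k/2 (C(k) = -(55 - k)/2 = -55/2 + k/2)
C(89) - 1*(-19954) = (-55/2 + (½)*89) - 1*(-19954) = (-55/2 + 89/2) + 19954 = 17 + 19954 = 19971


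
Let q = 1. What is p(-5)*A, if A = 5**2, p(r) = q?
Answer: 25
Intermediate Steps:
p(r) = 1
A = 25
p(-5)*A = 1*25 = 25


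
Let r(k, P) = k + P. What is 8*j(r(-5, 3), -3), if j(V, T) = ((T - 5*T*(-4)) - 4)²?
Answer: 35912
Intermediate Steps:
r(k, P) = P + k
j(V, T) = (-4 + 21*T)² (j(V, T) = ((T + 20*T) - 4)² = (21*T - 4)² = (-4 + 21*T)²)
8*j(r(-5, 3), -3) = 8*(-4 + 21*(-3))² = 8*(-4 - 63)² = 8*(-67)² = 8*4489 = 35912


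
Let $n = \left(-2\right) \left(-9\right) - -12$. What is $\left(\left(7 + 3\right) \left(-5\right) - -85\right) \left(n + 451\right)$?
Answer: $16835$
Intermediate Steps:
$n = 30$ ($n = 18 + 12 = 30$)
$\left(\left(7 + 3\right) \left(-5\right) - -85\right) \left(n + 451\right) = \left(\left(7 + 3\right) \left(-5\right) - -85\right) \left(30 + 451\right) = \left(10 \left(-5\right) + 85\right) 481 = \left(-50 + 85\right) 481 = 35 \cdot 481 = 16835$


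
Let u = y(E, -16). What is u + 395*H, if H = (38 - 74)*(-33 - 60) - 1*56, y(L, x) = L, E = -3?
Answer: 1300337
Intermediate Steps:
u = -3
H = 3292 (H = -36*(-93) - 56 = 3348 - 56 = 3292)
u + 395*H = -3 + 395*3292 = -3 + 1300340 = 1300337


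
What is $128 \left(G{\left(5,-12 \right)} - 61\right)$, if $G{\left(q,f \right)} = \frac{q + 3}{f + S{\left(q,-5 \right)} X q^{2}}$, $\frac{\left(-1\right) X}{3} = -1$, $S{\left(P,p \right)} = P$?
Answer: $- \frac{2833280}{363} \approx -7805.2$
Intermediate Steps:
$X = 3$ ($X = \left(-3\right) \left(-1\right) = 3$)
$G{\left(q,f \right)} = \frac{3 + q}{f + 3 q^{3}}$ ($G{\left(q,f \right)} = \frac{q + 3}{f + q 3 q^{2}} = \frac{3 + q}{f + 3 q q^{2}} = \frac{3 + q}{f + 3 q^{3}}$)
$128 \left(G{\left(5,-12 \right)} - 61\right) = 128 \left(\frac{3 + 5}{-12 + 3 \cdot 5^{3}} - 61\right) = 128 \left(\frac{1}{-12 + 3 \cdot 125} \cdot 8 - 61\right) = 128 \left(\frac{1}{-12 + 375} \cdot 8 - 61\right) = 128 \left(\frac{1}{363} \cdot 8 - 61\right) = 128 \left(\frac{8}{363} - 61\right) = 128 \left(- \frac{22135}{363}\right) = - \frac{2833280}{363}$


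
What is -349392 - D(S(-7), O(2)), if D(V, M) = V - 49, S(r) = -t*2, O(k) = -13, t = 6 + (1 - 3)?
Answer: -349335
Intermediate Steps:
t = 4 (t = 6 - 2 = 4)
S(r) = -8 (S(r) = -1*4*2 = -4*2 = -8)
D(V, M) = -49 + V
-349392 - D(S(-7), O(2)) = -349392 - (-49 - 8) = -349392 - 1*(-57) = -349392 + 57 = -349335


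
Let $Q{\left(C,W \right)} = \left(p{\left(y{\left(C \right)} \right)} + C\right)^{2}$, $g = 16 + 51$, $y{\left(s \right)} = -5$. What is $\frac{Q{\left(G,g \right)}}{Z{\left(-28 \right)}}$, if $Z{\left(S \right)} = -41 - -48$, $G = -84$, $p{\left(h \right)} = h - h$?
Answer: $1008$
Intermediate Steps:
$p{\left(h \right)} = 0$
$g = 67$
$Z{\left(S \right)} = 7$ ($Z{\left(S \right)} = -41 + 48 = 7$)
$Q{\left(C,W \right)} = C^{2}$ ($Q{\left(C,W \right)} = \left(0 + C\right)^{2} = C^{2}$)
$\frac{Q{\left(G,g \right)}}{Z{\left(-28 \right)}} = \frac{\left(-84\right)^{2}}{7} = 7056 \cdot \frac{1}{7} = 1008$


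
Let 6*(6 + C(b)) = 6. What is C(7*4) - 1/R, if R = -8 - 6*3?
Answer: -129/26 ≈ -4.9615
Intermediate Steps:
R = -26 (R = -8 - 18 = -26)
C(b) = -5 (C(b) = -6 + (⅙)*6 = -6 + 1 = -5)
C(7*4) - 1/R = -5 - 1/(-26) = -5 - 1*(-1/26) = -5 + 1/26 = -129/26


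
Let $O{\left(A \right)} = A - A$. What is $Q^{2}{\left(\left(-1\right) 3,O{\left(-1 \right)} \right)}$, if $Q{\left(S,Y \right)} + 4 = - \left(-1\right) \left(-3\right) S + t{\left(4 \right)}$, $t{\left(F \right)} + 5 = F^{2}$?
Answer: $256$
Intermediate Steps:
$t{\left(F \right)} = -5 + F^{2}$
$O{\left(A \right)} = 0$
$Q{\left(S,Y \right)} = 7 - 3 S$ ($Q{\left(S,Y \right)} = -4 - \left(5 - 16 - - \left(-1\right) \left(-3\right) S\right) = -4 + \left(\left(-1\right) 3 S + \left(-5 + 16\right)\right) = -4 - \left(-11 + 3 S\right) = 7 - 3 S$)
$Q^{2}{\left(\left(-1\right) 3,O{\left(-1 \right)} \right)} = \left(7 - 3 \left(\left(-1\right) 3\right)\right)^{2} = \left(7 - -9\right)^{2} = \left(7 + 9\right)^{2} = 16^{2} = 256$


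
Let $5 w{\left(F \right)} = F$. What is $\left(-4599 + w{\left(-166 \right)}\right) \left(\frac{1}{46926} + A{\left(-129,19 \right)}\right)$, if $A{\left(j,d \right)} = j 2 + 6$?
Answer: $\frac{273886954511}{234630} \approx 1.1673 \cdot 10^{6}$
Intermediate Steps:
$w{\left(F \right)} = \frac{F}{5}$
$A{\left(j,d \right)} = 6 + 2 j$ ($A{\left(j,d \right)} = 2 j + 6 = 6 + 2 j$)
$\left(-4599 + w{\left(-166 \right)}\right) \left(\frac{1}{46926} + A{\left(-129,19 \right)}\right) = \left(-4599 + \frac{1}{5} \left(-166\right)\right) \left(\frac{1}{46926} + \left(6 + 2 \left(-129\right)\right)\right) = \left(-4599 - \frac{166}{5}\right) \left(\frac{1}{46926} + \left(6 - 258\right)\right) = - \frac{23161 \left(\frac{1}{46926} - 252\right)}{5} = \left(- \frac{23161}{5}\right) \left(- \frac{11825351}{46926}\right) = \frac{273886954511}{234630}$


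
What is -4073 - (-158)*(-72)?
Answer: -15449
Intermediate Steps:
-4073 - (-158)*(-72) = -4073 - 1*11376 = -4073 - 11376 = -15449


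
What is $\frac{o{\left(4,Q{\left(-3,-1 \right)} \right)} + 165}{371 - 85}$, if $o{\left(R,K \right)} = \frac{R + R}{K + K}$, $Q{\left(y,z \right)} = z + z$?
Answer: $\frac{163}{286} \approx 0.56993$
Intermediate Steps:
$Q{\left(y,z \right)} = 2 z$
$o{\left(R,K \right)} = \frac{R}{K}$ ($o{\left(R,K \right)} = \frac{2 R}{2 K} = 2 R \frac{1}{2 K} = \frac{R}{K}$)
$\frac{o{\left(4,Q{\left(-3,-1 \right)} \right)} + 165}{371 - 85} = \frac{\frac{4}{2 \left(-1\right)} + 165}{371 - 85} = \frac{\frac{4}{-2} + 165}{286} = \left(4 \left(- \frac{1}{2}\right) + 165\right) \frac{1}{286} = \left(-2 + 165\right) \frac{1}{286} = 163 \cdot \frac{1}{286} = \frac{163}{286}$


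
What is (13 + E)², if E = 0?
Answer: 169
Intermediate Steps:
(13 + E)² = (13 + 0)² = 13² = 169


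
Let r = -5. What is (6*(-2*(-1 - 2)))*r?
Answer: -180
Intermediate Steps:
(6*(-2*(-1 - 2)))*r = (6*(-2*(-1 - 2)))*(-5) = (6*(-2*(-3)))*(-5) = (6*6)*(-5) = 36*(-5) = -180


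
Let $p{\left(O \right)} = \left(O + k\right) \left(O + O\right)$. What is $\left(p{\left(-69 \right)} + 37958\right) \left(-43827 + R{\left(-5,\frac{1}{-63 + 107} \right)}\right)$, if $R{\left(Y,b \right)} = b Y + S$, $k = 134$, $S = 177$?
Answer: $- \frac{13918624435}{11} \approx -1.2653 \cdot 10^{9}$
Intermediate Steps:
$R{\left(Y,b \right)} = 177 + Y b$ ($R{\left(Y,b \right)} = b Y + 177 = Y b + 177 = 177 + Y b$)
$p{\left(O \right)} = 2 O \left(134 + O\right)$ ($p{\left(O \right)} = \left(O + 134\right) \left(O + O\right) = \left(134 + O\right) 2 O = 2 O \left(134 + O\right)$)
$\left(p{\left(-69 \right)} + 37958\right) \left(-43827 + R{\left(-5,\frac{1}{-63 + 107} \right)}\right) = \left(2 \left(-69\right) \left(134 - 69\right) + 37958\right) \left(-43827 + \left(177 - \frac{5}{-63 + 107}\right)\right) = \left(2 \left(-69\right) 65 + 37958\right) \left(-43827 + \left(177 - \frac{5}{44}\right)\right) = \left(-8970 + 37958\right) \left(-43827 + \left(177 - \frac{5}{44}\right)\right) = 28988 \left(-43827 + \left(177 - \frac{5}{44}\right)\right) = 28988 \left(-43827 + \frac{7783}{44}\right) = 28988 \left(- \frac{1920605}{44}\right) = - \frac{13918624435}{11}$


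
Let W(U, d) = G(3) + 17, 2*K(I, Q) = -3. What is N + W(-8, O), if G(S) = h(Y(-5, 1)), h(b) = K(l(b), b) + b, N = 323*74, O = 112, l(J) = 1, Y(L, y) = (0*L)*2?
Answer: 47835/2 ≈ 23918.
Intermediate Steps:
Y(L, y) = 0 (Y(L, y) = 0*2 = 0)
K(I, Q) = -3/2 (K(I, Q) = (½)*(-3) = -3/2)
N = 23902
h(b) = -3/2 + b
G(S) = -3/2 (G(S) = -3/2 + 0 = -3/2)
W(U, d) = 31/2 (W(U, d) = -3/2 + 17 = 31/2)
N + W(-8, O) = 23902 + 31/2 = 47835/2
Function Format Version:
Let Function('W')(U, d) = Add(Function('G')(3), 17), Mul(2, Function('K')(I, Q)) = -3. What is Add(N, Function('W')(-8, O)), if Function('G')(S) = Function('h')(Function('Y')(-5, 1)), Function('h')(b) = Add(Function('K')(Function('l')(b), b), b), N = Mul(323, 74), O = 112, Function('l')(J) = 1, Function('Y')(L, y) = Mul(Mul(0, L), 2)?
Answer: Rational(47835, 2) ≈ 23918.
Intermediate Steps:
Function('Y')(L, y) = 0 (Function('Y')(L, y) = Mul(0, 2) = 0)
Function('K')(I, Q) = Rational(-3, 2) (Function('K')(I, Q) = Mul(Rational(1, 2), -3) = Rational(-3, 2))
N = 23902
Function('h')(b) = Add(Rational(-3, 2), b)
Function('G')(S) = Rational(-3, 2) (Function('G')(S) = Add(Rational(-3, 2), 0) = Rational(-3, 2))
Function('W')(U, d) = Rational(31, 2) (Function('W')(U, d) = Add(Rational(-3, 2), 17) = Rational(31, 2))
Add(N, Function('W')(-8, O)) = Add(23902, Rational(31, 2)) = Rational(47835, 2)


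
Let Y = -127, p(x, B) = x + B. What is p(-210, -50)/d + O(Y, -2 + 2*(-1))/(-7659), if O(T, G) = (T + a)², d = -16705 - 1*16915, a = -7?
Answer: -30084469/12874779 ≈ -2.3367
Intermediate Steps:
p(x, B) = B + x
d = -33620 (d = -16705 - 16915 = -33620)
O(T, G) = (-7 + T)² (O(T, G) = (T - 7)² = (-7 + T)²)
p(-210, -50)/d + O(Y, -2 + 2*(-1))/(-7659) = (-50 - 210)/(-33620) + (-7 - 127)²/(-7659) = -260*(-1/33620) + (-134)²*(-1/7659) = 13/1681 + 17956*(-1/7659) = 13/1681 - 17956/7659 = -30084469/12874779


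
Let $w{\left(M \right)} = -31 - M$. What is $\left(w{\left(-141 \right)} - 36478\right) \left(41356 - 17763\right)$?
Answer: $-858030224$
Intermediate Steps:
$\left(w{\left(-141 \right)} - 36478\right) \left(41356 - 17763\right) = \left(\left(-31 - -141\right) - 36478\right) \left(41356 - 17763\right) = \left(\left(-31 + 141\right) - 36478\right) 23593 = \left(110 - 36478\right) 23593 = \left(-36368\right) 23593 = -858030224$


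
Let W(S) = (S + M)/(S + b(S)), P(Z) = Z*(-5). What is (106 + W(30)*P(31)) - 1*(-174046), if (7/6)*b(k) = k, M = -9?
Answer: 4526433/26 ≈ 1.7409e+5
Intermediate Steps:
b(k) = 6*k/7
P(Z) = -5*Z
W(S) = 7*(-9 + S)/(13*S) (W(S) = (S - 9)/(S + 6*S/7) = (-9 + S)/((13*S/7)) = (-9 + S)*(7/(13*S)) = 7*(-9 + S)/(13*S))
(106 + W(30)*P(31)) - 1*(-174046) = (106 + ((7/13)*(-9 + 30)/30)*(-5*31)) - 1*(-174046) = (106 + ((7/13)*(1/30)*21)*(-155)) + 174046 = (106 + (49/130)*(-155)) + 174046 = (106 - 1519/26) + 174046 = 1237/26 + 174046 = 4526433/26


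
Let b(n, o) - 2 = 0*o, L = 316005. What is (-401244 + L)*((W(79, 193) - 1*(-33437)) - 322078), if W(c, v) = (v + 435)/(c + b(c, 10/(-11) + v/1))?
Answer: 73808428001/3 ≈ 2.4603e+10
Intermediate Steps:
b(n, o) = 2 (b(n, o) = 2 + 0*o = 2 + 0 = 2)
W(c, v) = (435 + v)/(2 + c) (W(c, v) = (v + 435)/(c + 2) = (435 + v)/(2 + c))
(-401244 + L)*((W(79, 193) - 1*(-33437)) - 322078) = (-401244 + 316005)*(((435 + 193)/(2 + 79) - 1*(-33437)) - 322078) = -85239*((628/81 + 33437) - 322078) = -85239*(2709025/81 - 322078) = -85239*(-23379293/81) = 73808428001/3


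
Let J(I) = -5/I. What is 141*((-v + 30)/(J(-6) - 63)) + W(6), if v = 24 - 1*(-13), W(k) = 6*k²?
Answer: 86490/373 ≈ 231.88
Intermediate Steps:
v = 37 (v = 24 + 13 = 37)
141*((-v + 30)/(J(-6) - 63)) + W(6) = 141*((-1*37 + 30)/(-5/(-6) - 63)) + 6*6² = 141*((-37 + 30)/(-5*(-⅙) - 63)) + 6*36 = 141*(-7/(⅚ - 63)) + 216 = 141*(-7/(-373/6)) + 216 = 141*(-7*(-6/373)) + 216 = 141*(42/373) + 216 = 5922/373 + 216 = 86490/373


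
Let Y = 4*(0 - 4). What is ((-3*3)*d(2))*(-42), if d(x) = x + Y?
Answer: -5292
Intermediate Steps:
Y = -16 (Y = 4*(-4) = -16)
d(x) = -16 + x (d(x) = x - 16 = -16 + x)
((-3*3)*d(2))*(-42) = ((-3*3)*(-16 + 2))*(-42) = -9*(-14)*(-42) = 126*(-42) = -5292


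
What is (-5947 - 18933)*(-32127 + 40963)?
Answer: -219839680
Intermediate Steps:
(-5947 - 18933)*(-32127 + 40963) = -24880*8836 = -219839680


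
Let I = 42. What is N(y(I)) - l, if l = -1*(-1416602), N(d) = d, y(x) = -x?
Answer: -1416644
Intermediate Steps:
l = 1416602
N(y(I)) - l = -1*42 - 1*1416602 = -42 - 1416602 = -1416644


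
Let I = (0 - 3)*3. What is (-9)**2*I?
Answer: -729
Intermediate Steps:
I = -9 (I = -3*3 = -9)
(-9)**2*I = (-9)**2*(-9) = 81*(-9) = -729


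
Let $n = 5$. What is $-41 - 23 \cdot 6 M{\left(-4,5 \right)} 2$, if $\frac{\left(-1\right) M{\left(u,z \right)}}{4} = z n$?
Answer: $27559$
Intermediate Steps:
$M{\left(u,z \right)} = - 20 z$ ($M{\left(u,z \right)} = - 4 z 5 = - 4 \cdot 5 z = - 20 z$)
$-41 - 23 \cdot 6 M{\left(-4,5 \right)} 2 = -41 - 23 \cdot 6 \left(\left(-20\right) 5\right) 2 = -41 - 23 \cdot 6 \left(-100\right) 2 = -41 - 23 \left(\left(-600\right) 2\right) = -41 - -27600 = -41 + 27600 = 27559$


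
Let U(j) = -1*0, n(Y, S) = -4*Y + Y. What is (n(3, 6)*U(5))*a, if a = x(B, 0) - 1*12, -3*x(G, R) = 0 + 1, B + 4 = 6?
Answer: 0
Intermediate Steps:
B = 2 (B = -4 + 6 = 2)
x(G, R) = -⅓ (x(G, R) = -(0 + 1)/3 = -⅓*1 = -⅓)
n(Y, S) = -3*Y
a = -37/3 (a = -⅓ - 1*12 = -⅓ - 12 = -37/3 ≈ -12.333)
U(j) = 0
(n(3, 6)*U(5))*a = (-3*3*0)*(-37/3) = -9*0*(-37/3) = 0*(-37/3) = 0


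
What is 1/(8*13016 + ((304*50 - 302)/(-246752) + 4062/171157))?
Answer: 21116666032/2198835426784915 ≈ 9.6036e-6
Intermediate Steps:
1/(8*13016 + ((304*50 - 302)/(-246752) + 4062/171157)) = 1/(104128 + ((15200 - 302)*(-1/246752) + 4062*(1/171157))) = 1/(104128 + (14898*(-1/246752) + 4062/171157)) = 1/(104128 + (-7449/123376 + 4062/171157)) = 1/(104128 - 773795181/21116666032) = 1/(2198835426784915/21116666032) = 21116666032/2198835426784915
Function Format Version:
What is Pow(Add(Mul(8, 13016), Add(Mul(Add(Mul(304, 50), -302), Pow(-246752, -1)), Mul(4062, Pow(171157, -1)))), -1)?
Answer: Rational(21116666032, 2198835426784915) ≈ 9.6036e-6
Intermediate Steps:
Pow(Add(Mul(8, 13016), Add(Mul(Add(Mul(304, 50), -302), Pow(-246752, -1)), Mul(4062, Pow(171157, -1)))), -1) = Pow(Add(104128, Add(Mul(Add(15200, -302), Rational(-1, 246752)), Mul(4062, Rational(1, 171157)))), -1) = Pow(Add(104128, Add(Mul(14898, Rational(-1, 246752)), Rational(4062, 171157))), -1) = Pow(Add(104128, Add(Rational(-7449, 123376), Rational(4062, 171157))), -1) = Pow(Add(104128, Rational(-773795181, 21116666032)), -1) = Pow(Rational(2198835426784915, 21116666032), -1) = Rational(21116666032, 2198835426784915)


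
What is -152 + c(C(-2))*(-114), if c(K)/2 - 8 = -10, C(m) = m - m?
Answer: 304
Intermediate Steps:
C(m) = 0
c(K) = -4 (c(K) = 16 + 2*(-10) = 16 - 20 = -4)
-152 + c(C(-2))*(-114) = -152 - 4*(-114) = -152 + 456 = 304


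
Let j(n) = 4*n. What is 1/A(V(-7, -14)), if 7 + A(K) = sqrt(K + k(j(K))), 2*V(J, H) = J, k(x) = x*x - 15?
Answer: 14/257 + sqrt(710)/257 ≈ 0.15815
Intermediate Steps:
k(x) = -15 + x**2 (k(x) = x**2 - 15 = -15 + x**2)
V(J, H) = J/2
A(K) = -7 + sqrt(-15 + K + 16*K**2) (A(K) = -7 + sqrt(K + (-15 + (4*K)**2)) = -7 + sqrt(K + (-15 + 16*K**2)) = -7 + sqrt(-15 + K + 16*K**2))
1/A(V(-7, -14)) = 1/(-7 + sqrt(-15 + (1/2)*(-7) + 16*((1/2)*(-7))**2)) = 1/(-7 + sqrt(-15 - 7/2 + 16*(-7/2)**2)) = 1/(-7 + sqrt(-15 - 7/2 + 16*(49/4))) = 1/(-7 + sqrt(-15 - 7/2 + 196)) = 1/(-7 + sqrt(355/2)) = 1/(-7 + sqrt(710)/2)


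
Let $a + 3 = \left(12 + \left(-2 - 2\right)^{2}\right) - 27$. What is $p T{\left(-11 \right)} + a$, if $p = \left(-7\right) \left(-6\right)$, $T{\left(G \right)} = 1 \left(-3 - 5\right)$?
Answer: $-338$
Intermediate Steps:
$T{\left(G \right)} = -8$ ($T{\left(G \right)} = 1 \left(-8\right) = -8$)
$p = 42$
$a = -2$ ($a = -3 + \left(\left(12 + \left(-2 - 2\right)^{2}\right) - 27\right) = -3 - \left(15 - 16\right) = -3 + \left(\left(12 + 16\right) - 27\right) = -3 + \left(28 - 27\right) = -3 + 1 = -2$)
$p T{\left(-11 \right)} + a = 42 \left(-8\right) - 2 = -336 - 2 = -338$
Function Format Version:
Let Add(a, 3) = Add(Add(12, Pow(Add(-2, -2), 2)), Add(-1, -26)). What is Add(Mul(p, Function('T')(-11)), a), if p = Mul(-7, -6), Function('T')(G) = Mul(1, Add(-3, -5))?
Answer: -338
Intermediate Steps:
Function('T')(G) = -8 (Function('T')(G) = Mul(1, -8) = -8)
p = 42
a = -2 (a = Add(-3, Add(Add(12, Pow(Add(-2, -2), 2)), Add(-1, -26))) = Add(-3, Add(Add(12, Pow(-4, 2)), -27)) = Add(-3, Add(Add(12, 16), -27)) = Add(-3, Add(28, -27)) = Add(-3, 1) = -2)
Add(Mul(p, Function('T')(-11)), a) = Add(Mul(42, -8), -2) = Add(-336, -2) = -338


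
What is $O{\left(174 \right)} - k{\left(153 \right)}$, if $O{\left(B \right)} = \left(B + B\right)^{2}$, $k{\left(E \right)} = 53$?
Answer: $121051$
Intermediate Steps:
$O{\left(B \right)} = 4 B^{2}$ ($O{\left(B \right)} = \left(2 B\right)^{2} = 4 B^{2}$)
$O{\left(174 \right)} - k{\left(153 \right)} = 4 \cdot 174^{2} - 53 = 4 \cdot 30276 - 53 = 121104 - 53 = 121051$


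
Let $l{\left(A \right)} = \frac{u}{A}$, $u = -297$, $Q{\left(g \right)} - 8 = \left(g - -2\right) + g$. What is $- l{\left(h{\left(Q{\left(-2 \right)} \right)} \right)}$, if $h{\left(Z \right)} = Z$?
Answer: $\frac{99}{2} \approx 49.5$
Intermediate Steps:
$Q{\left(g \right)} = 10 + 2 g$ ($Q{\left(g \right)} = 8 + \left(\left(g - -2\right) + g\right) = 8 + \left(\left(g + 2\right) + g\right) = 8 + \left(\left(2 + g\right) + g\right) = 8 + \left(2 + 2 g\right) = 10 + 2 g$)
$l{\left(A \right)} = - \frac{297}{A}$
$- l{\left(h{\left(Q{\left(-2 \right)} \right)} \right)} = - \frac{-297}{10 + 2 \left(-2\right)} = - \frac{-297}{10 - 4} = - \frac{-297}{6} = \left(-1\right) \left(- \frac{99}{2}\right) = \frac{99}{2}$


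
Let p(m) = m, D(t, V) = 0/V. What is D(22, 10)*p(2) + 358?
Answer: 358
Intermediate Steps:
D(t, V) = 0
D(22, 10)*p(2) + 358 = 0*2 + 358 = 0 + 358 = 358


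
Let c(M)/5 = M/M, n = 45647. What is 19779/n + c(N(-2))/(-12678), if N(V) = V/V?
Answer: 250529927/578712666 ≈ 0.43291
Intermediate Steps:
N(V) = 1
c(M) = 5 (c(M) = 5*(M/M) = 5*1 = 5)
19779/n + c(N(-2))/(-12678) = 19779/45647 + 5/(-12678) = 19779*(1/45647) + 5*(-1/12678) = 19779/45647 - 5/12678 = 250529927/578712666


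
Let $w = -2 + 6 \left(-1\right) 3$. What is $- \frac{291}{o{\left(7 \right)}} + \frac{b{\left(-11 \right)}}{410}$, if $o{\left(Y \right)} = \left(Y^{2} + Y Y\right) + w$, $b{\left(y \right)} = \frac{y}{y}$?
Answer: $- \frac{9936}{2665} \approx -3.7283$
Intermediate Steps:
$w = -20$ ($w = -2 - 18 = -20$)
$b{\left(y \right)} = 1$
$o{\left(Y \right)} = -20 + 2 Y^{2}$ ($o{\left(Y \right)} = \left(Y^{2} + Y Y\right) - 20 = \left(Y^{2} + Y^{2}\right) - 20 = 2 Y^{2} - 20 = -20 + 2 Y^{2}$)
$- \frac{291}{o{\left(7 \right)}} + \frac{b{\left(-11 \right)}}{410} = - \frac{291}{-20 + 2 \cdot 7^{2}} + 1 \cdot \frac{1}{410} = - \frac{291}{-20 + 2 \cdot 49} + 1 \cdot \frac{1}{410} = - \frac{291}{-20 + 98} + \frac{1}{410} = - \frac{291}{78} + \frac{1}{410} = \left(-291\right) \frac{1}{78} + \frac{1}{410} = - \frac{97}{26} + \frac{1}{410} = - \frac{9936}{2665}$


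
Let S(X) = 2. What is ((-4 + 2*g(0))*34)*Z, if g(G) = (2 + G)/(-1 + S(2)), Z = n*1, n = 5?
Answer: 0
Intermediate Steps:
Z = 5 (Z = 5*1 = 5)
g(G) = 2 + G (g(G) = (2 + G)/(-1 + 2) = (2 + G)/1 = (2 + G)*1 = 2 + G)
((-4 + 2*g(0))*34)*Z = ((-4 + 2*(2 + 0))*34)*5 = ((-4 + 2*2)*34)*5 = ((-4 + 4)*34)*5 = (0*34)*5 = 0*5 = 0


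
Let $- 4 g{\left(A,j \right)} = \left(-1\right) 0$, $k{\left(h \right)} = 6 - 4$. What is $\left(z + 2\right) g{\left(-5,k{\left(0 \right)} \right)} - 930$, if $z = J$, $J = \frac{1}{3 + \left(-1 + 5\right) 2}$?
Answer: $-930$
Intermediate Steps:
$k{\left(h \right)} = 2$ ($k{\left(h \right)} = 6 - 4 = 2$)
$g{\left(A,j \right)} = 0$ ($g{\left(A,j \right)} = - \frac{\left(-1\right) 0}{4} = \left(- \frac{1}{4}\right) 0 = 0$)
$J = \frac{1}{11}$ ($J = \frac{1}{3 + 4 \cdot 2} = \frac{1}{3 + 8} = \frac{1}{11} \approx 0.090909$)
$z = \frac{1}{11} \approx 0.090909$
$\left(z + 2\right) g{\left(-5,k{\left(0 \right)} \right)} - 930 = \left(\frac{1}{11} + 2\right) 0 - 930 = \frac{23}{11} \cdot 0 - 930 = 0 - 930 = -930$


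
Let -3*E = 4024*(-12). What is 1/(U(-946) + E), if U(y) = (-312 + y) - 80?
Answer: 1/14758 ≈ 6.7760e-5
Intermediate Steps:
E = 16096 (E = -4024*(-12)/3 = -⅓*(-48288) = 16096)
U(y) = -392 + y
1/(U(-946) + E) = 1/((-392 - 946) + 16096) = 1/(-1338 + 16096) = 1/14758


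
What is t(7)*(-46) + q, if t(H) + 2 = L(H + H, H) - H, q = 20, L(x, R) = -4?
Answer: 618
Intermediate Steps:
t(H) = -6 - H (t(H) = -2 + (-4 - H) = -6 - H)
t(7)*(-46) + q = (-6 - 1*7)*(-46) + 20 = (-6 - 7)*(-46) + 20 = -13*(-46) + 20 = 598 + 20 = 618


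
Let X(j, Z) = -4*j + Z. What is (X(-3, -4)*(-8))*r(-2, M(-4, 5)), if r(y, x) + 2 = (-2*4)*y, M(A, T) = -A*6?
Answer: -896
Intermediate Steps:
X(j, Z) = Z - 4*j
M(A, T) = -6*A
r(y, x) = -2 - 8*y (r(y, x) = -2 + (-2*4)*y = -2 - 8*y)
(X(-3, -4)*(-8))*r(-2, M(-4, 5)) = ((-4 - 4*(-3))*(-8))*(-2 - 8*(-2)) = ((-4 + 12)*(-8))*(-2 + 16) = (8*(-8))*14 = -64*14 = -896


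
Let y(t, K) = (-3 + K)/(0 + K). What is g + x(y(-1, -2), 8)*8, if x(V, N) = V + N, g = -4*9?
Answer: 48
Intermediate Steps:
g = -36
y(t, K) = (-3 + K)/K
x(V, N) = N + V
g + x(y(-1, -2), 8)*8 = -36 + (8 + (-3 - 2)/(-2))*8 = -36 + (8 - 1/2*(-5))*8 = -36 + (8 + 5/2)*8 = -36 + (21/2)*8 = -36 + 84 = 48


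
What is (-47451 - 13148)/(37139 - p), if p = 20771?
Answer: -5509/1488 ≈ -3.7023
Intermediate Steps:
(-47451 - 13148)/(37139 - p) = (-47451 - 13148)/(37139 - 1*20771) = -60599/(37139 - 20771) = -60599/16368 = -60599*1/16368 = -5509/1488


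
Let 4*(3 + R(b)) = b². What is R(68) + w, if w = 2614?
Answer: 3767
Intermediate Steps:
R(b) = -3 + b²/4
R(68) + w = (-3 + (¼)*68²) + 2614 = (-3 + (¼)*4624) + 2614 = (-3 + 1156) + 2614 = 1153 + 2614 = 3767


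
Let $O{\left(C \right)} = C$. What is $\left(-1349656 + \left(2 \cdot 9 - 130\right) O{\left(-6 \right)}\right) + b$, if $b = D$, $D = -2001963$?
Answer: $-3350947$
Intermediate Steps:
$b = -2001963$
$\left(-1349656 + \left(2 \cdot 9 - 130\right) O{\left(-6 \right)}\right) + b = \left(-1349656 + \left(2 \cdot 9 - 130\right) \left(-6\right)\right) - 2001963 = \left(-1349656 + \left(18 - 130\right) \left(-6\right)\right) - 2001963 = \left(-1349656 - -672\right) - 2001963 = \left(-1349656 + 672\right) - 2001963 = -1348984 - 2001963 = -3350947$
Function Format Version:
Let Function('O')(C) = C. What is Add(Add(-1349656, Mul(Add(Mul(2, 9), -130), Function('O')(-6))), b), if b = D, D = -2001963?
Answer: -3350947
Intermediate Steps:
b = -2001963
Add(Add(-1349656, Mul(Add(Mul(2, 9), -130), Function('O')(-6))), b) = Add(Add(-1349656, Mul(Add(Mul(2, 9), -130), -6)), -2001963) = Add(Add(-1349656, Mul(Add(18, -130), -6)), -2001963) = Add(Add(-1349656, Mul(-112, -6)), -2001963) = Add(Add(-1349656, 672), -2001963) = Add(-1348984, -2001963) = -3350947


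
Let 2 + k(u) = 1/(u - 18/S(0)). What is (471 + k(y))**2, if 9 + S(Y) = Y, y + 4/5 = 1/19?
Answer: 3125480836/14161 ≈ 2.2071e+5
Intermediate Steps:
y = -71/95 (y = -4/5 + 1/19 = -71/95 ≈ -0.74737)
S(Y) = -9 + Y
k(u) = -2 + 1/(2 + u) (k(u) = -2 + 1/(u - 18/(-9 + 0)) = -2 + 1/(u - 18/(-9)) = -2 + 1/(u - 18*(-1/9)) = -2 + 1/(u + 2) = -2 + 1/(2 + u))
(471 + k(y))**2 = (471 + (3 + 2*(-71/95))/(-2 - 1*(-71/95)))**2 = (471 + (3 - 142/95)/(-2 + 71/95))**2 = (471 + (143/95)/(-119/95))**2 = (471 - 95/119*143/95)**2 = (471 - 143/119)**2 = (55906/119)**2 = 3125480836/14161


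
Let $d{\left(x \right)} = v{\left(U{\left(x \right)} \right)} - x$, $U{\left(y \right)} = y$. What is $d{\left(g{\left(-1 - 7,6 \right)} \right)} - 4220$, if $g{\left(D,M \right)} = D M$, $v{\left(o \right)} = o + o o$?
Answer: $-1916$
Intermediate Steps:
$v{\left(o \right)} = o + o^{2}$
$d{\left(x \right)} = - x + x \left(1 + x\right)$ ($d{\left(x \right)} = x \left(1 + x\right) - x = - x + x \left(1 + x\right)$)
$d{\left(g{\left(-1 - 7,6 \right)} \right)} - 4220 = \left(\left(-1 - 7\right) 6\right)^{2} - 4220 = \left(\left(-8\right) 6\right)^{2} - 4220 = \left(-48\right)^{2} - 4220 = 2304 - 4220 = -1916$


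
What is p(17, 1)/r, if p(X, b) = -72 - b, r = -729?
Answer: 73/729 ≈ 0.10014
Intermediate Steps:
p(17, 1)/r = (-72 - 1*1)/(-729) = (-72 - 1)*(-1/729) = -73*(-1/729) = 73/729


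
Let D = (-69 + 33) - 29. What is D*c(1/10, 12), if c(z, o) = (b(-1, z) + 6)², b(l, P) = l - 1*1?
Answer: -1040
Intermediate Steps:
b(l, P) = -1 + l (b(l, P) = l - 1 = -1 + l)
D = -65 (D = -36 - 29 = -65)
c(z, o) = 16 (c(z, o) = ((-1 - 1) + 6)² = (-2 + 6)² = 4² = 16)
D*c(1/10, 12) = -65*16 = -1040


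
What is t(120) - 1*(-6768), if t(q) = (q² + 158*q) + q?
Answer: 40248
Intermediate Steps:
t(q) = q² + 159*q
t(120) - 1*(-6768) = 120*(159 + 120) - 1*(-6768) = 120*279 + 6768 = 33480 + 6768 = 40248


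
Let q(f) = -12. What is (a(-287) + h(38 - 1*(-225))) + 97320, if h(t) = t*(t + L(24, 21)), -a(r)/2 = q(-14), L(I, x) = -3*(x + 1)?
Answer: 149155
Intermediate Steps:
L(I, x) = -3 - 3*x (L(I, x) = -3*(1 + x) = -3 - 3*x)
a(r) = 24 (a(r) = -2*(-12) = 24)
h(t) = t*(-66 + t) (h(t) = t*(t + (-3 - 3*21)) = t*(t + (-3 - 63)) = t*(t - 66) = t*(-66 + t))
(a(-287) + h(38 - 1*(-225))) + 97320 = (24 + (38 - 1*(-225))*(-66 + (38 - 1*(-225)))) + 97320 = (24 + (38 + 225)*(-66 + (38 + 225))) + 97320 = (24 + 263*(-66 + 263)) + 97320 = (24 + 263*197) + 97320 = (24 + 51811) + 97320 = 51835 + 97320 = 149155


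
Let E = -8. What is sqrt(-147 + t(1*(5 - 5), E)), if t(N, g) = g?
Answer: I*sqrt(155) ≈ 12.45*I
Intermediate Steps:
sqrt(-147 + t(1*(5 - 5), E)) = sqrt(-147 - 8) = sqrt(-155) = I*sqrt(155)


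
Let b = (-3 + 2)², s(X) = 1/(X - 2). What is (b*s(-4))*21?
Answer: -7/2 ≈ -3.5000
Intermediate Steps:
s(X) = 1/(-2 + X)
b = 1 (b = (-1)² = 1)
(b*s(-4))*21 = (1/(-2 - 4))*21 = (1/(-6))*21 = (1*(-⅙))*21 = -⅙*21 = -7/2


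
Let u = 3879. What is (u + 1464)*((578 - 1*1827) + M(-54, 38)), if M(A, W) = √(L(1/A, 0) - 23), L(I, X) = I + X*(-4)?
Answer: -6673407 + 1781*I*√7458/6 ≈ -6.6734e+6 + 25634.0*I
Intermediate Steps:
L(I, X) = I - 4*X
M(A, W) = √(-23 + 1/A) (M(A, W) = √((1/A - 4*0) - 23) = √((1/A + 0) - 23) = √(1/A - 23) = √(-23 + 1/A))
(u + 1464)*((578 - 1*1827) + M(-54, 38)) = (3879 + 1464)*((578 - 1*1827) + √(-23 + 1/(-54))) = 5343*((578 - 1827) + √(-23 - 1/54)) = 5343*(-1249 + √(-1243/54)) = 5343*(-1249 + I*√7458/18) = -6673407 + 1781*I*√7458/6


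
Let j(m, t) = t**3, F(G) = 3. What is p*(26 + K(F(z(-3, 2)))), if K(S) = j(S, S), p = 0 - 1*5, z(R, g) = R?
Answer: -265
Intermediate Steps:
p = -5 (p = 0 - 5 = -5)
K(S) = S**3
p*(26 + K(F(z(-3, 2)))) = -5*(26 + 3**3) = -5*(26 + 27) = -5*53 = -265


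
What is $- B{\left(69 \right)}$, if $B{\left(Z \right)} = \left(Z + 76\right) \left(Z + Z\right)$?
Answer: $-20010$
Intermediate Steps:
$B{\left(Z \right)} = 2 Z \left(76 + Z\right)$ ($B{\left(Z \right)} = \left(76 + Z\right) 2 Z = 2 Z \left(76 + Z\right)$)
$- B{\left(69 \right)} = - 2 \cdot 69 \left(76 + 69\right) = - 2 \cdot 69 \cdot 145 = \left(-1\right) 20010 = -20010$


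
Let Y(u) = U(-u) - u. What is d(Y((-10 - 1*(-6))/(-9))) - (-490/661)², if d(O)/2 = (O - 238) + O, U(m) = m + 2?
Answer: -1856453624/3932289 ≈ -472.10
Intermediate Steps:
U(m) = 2 + m
Y(u) = 2 - 2*u (Y(u) = (2 - u) - u = 2 - 2*u)
d(O) = -476 + 4*O (d(O) = 2*((O - 238) + O) = 2*((-238 + O) + O) = 2*(-238 + 2*O) = -476 + 4*O)
d(Y((-10 - 1*(-6))/(-9))) - (-490/661)² = (-476 + 4*(2 - 2*(-10 - 1*(-6))/(-9))) - (-490/661)² = (-476 + 4*(2 - 2*(-10 + 6)*(-1)/9)) - (-490*1/661)² = (-476 + 4*(2 - (-8)*(-1)/9)) - (-490/661)² = (-476 + 4*(2 - 2*4/9)) - 1*240100/436921 = (-476 + 4*(2 - 8/9)) - 240100/436921 = (-476 + 4*(10/9)) - 240100/436921 = (-476 + 40/9) - 240100/436921 = -4244/9 - 240100/436921 = -1856453624/3932289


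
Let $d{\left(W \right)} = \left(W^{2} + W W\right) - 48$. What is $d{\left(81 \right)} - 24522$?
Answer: $-11448$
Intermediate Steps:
$d{\left(W \right)} = -48 + 2 W^{2}$ ($d{\left(W \right)} = \left(W^{2} + W^{2}\right) - 48 = 2 W^{2} - 48 = -48 + 2 W^{2}$)
$d{\left(81 \right)} - 24522 = \left(-48 + 2 \cdot 81^{2}\right) - 24522 = \left(-48 + 2 \cdot 6561\right) - 24522 = \left(-48 + 13122\right) - 24522 = 13074 - 24522 = -11448$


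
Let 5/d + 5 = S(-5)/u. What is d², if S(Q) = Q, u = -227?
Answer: 51529/51076 ≈ 1.0089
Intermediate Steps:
d = -227/226 (d = 5/(-5 - 5/(-227)) = 5/(-5 - 5*(-1/227)) = 5/(-5 + 5/227) = 5/(-1130/227) = 5*(-227/1130) = -227/226 ≈ -1.0044)
d² = (-227/226)² = 51529/51076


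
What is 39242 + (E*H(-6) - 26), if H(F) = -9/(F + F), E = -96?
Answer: 39144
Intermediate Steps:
H(F) = -9/(2*F) (H(F) = -9*1/(2*F) = -9/(2*F))
39242 + (E*H(-6) - 26) = 39242 + (-(-432)/(-6) - 26) = 39242 + (-(-432)*(-1)/6 - 26) = 39242 + (-96*¾ - 26) = 39242 + (-72 - 26) = 39242 - 98 = 39144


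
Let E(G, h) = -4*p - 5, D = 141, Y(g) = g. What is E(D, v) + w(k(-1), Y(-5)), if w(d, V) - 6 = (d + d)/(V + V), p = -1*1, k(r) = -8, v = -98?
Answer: 33/5 ≈ 6.6000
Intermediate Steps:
p = -1
w(d, V) = 6 + d/V (w(d, V) = 6 + (d + d)/(V + V) = 6 + (2*d)/((2*V)) = 6 + (2*d)*(1/(2*V)) = 6 + d/V)
E(G, h) = -1 (E(G, h) = -4*(-1) - 5 = 4 - 5 = -1)
E(D, v) + w(k(-1), Y(-5)) = -1 + (6 - 8/(-5)) = -1 + (6 - 8*(-1/5)) = -1 + (6 + 8/5) = -1 + 38/5 = 33/5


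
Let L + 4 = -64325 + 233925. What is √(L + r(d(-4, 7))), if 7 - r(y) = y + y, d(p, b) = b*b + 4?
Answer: 3*√18833 ≈ 411.70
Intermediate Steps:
d(p, b) = 4 + b² (d(p, b) = b² + 4 = 4 + b²)
L = 169596 (L = -4 + (-64325 + 233925) = -4 + 169600 = 169596)
r(y) = 7 - 2*y (r(y) = 7 - (y + y) = 7 - 2*y)
√(L + r(d(-4, 7))) = √(169596 + (7 - 2*(4 + 7²))) = √(169596 + (7 - 2*(4 + 49))) = √(169596 + (7 - 2*53)) = √(169596 + (7 - 106)) = √(169596 - 99) = √169497 = 3*√18833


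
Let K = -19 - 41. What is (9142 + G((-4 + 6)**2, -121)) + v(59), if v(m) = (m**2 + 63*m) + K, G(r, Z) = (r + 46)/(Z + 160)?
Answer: 634970/39 ≈ 16281.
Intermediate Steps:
K = -60
G(r, Z) = (46 + r)/(160 + Z)
v(m) = -60 + m**2 + 63*m (v(m) = (m**2 + 63*m) - 60 = -60 + m**2 + 63*m)
(9142 + G((-4 + 6)**2, -121)) + v(59) = (9142 + (46 + (-4 + 6)**2)/(160 - 121)) + (-60 + 59**2 + 63*59) = (9142 + (46 + 2**2)/39) + (-60 + 3481 + 3717) = (9142 + (46 + 4)/39) + 7138 = (9142 + (1/39)*50) + 7138 = (9142 + 50/39) + 7138 = 356588/39 + 7138 = 634970/39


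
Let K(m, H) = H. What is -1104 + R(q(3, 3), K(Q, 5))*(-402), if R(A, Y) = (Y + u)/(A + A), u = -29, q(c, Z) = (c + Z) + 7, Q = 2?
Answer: -9528/13 ≈ -732.92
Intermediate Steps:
q(c, Z) = 7 + Z + c (q(c, Z) = (Z + c) + 7 = 7 + Z + c)
R(A, Y) = (-29 + Y)/(2*A) (R(A, Y) = (Y - 29)/(A + A) = (-29 + Y)/((2*A)) = (-29 + Y)*(1/(2*A)) = (-29 + Y)/(2*A))
-1104 + R(q(3, 3), K(Q, 5))*(-402) = -1104 + ((-29 + 5)/(2*(7 + 3 + 3)))*(-402) = -1104 + ((½)*(-24)/13)*(-402) = -1104 + ((½)*(1/13)*(-24))*(-402) = -1104 - 12/13*(-402) = -1104 + 4824/13 = -9528/13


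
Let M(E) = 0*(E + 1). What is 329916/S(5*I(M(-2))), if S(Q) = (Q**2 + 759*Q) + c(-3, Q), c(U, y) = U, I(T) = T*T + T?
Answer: -109972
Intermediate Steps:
M(E) = 0 (M(E) = 0*(1 + E) = 0)
I(T) = T + T**2 (I(T) = T**2 + T = T + T**2)
S(Q) = -3 + Q**2 + 759*Q (S(Q) = (Q**2 + 759*Q) - 3 = -3 + Q**2 + 759*Q)
329916/S(5*I(M(-2))) = 329916/(-3 + (5*(0*(1 + 0)))**2 + 759*(5*(0*(1 + 0)))) = 329916/(-3 + (5*(0*1))**2 + 759*(5*(0*1))) = 329916/(-3 + (5*0)**2 + 759*(5*0)) = 329916/(-3 + 0**2 + 759*0) = 329916/(-3 + 0 + 0) = 329916/(-3) = 329916*(-1/3) = -109972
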